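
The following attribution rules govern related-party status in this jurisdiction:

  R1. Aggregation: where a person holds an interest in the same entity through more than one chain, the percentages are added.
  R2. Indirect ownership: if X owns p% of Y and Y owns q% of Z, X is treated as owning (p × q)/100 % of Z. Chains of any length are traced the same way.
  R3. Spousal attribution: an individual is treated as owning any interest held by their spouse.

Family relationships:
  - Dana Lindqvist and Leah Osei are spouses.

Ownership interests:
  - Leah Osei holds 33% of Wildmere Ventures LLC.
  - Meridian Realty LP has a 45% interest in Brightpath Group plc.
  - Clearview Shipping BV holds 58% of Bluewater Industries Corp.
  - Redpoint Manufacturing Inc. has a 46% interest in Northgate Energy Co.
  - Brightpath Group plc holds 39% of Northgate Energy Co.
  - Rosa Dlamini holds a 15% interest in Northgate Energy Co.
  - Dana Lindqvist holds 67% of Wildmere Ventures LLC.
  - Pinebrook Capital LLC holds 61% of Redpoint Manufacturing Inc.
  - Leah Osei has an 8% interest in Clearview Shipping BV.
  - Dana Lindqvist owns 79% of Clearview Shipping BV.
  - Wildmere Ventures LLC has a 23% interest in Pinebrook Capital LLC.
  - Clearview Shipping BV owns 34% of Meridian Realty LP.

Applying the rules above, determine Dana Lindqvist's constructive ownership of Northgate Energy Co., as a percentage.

11.64509%

By spousal attribution (R3), Dana Lindqvist is treated as also owning Leah Osei's interest in Clearview Shipping BV, giving 79% + 8% = 87%.
By spousal attribution (R3), Dana Lindqvist is treated as also owning Leah Osei's interest in Wildmere Ventures LLC, giving 67% + 33% = 100%.
Chain via Clearview Shipping BV → Meridian Realty LP → Brightpath Group plc (R2): 87% × 34% × 45% × 39% = 5.19129% of Northgate Energy Co.
Chain via Wildmere Ventures LLC → Pinebrook Capital LLC → Redpoint Manufacturing Inc. (R2): 100% × 23% × 61% × 46% = 6.4538% of Northgate Energy Co.
Aggregating (R1): 5.19129% + 6.4538% = 11.64509%.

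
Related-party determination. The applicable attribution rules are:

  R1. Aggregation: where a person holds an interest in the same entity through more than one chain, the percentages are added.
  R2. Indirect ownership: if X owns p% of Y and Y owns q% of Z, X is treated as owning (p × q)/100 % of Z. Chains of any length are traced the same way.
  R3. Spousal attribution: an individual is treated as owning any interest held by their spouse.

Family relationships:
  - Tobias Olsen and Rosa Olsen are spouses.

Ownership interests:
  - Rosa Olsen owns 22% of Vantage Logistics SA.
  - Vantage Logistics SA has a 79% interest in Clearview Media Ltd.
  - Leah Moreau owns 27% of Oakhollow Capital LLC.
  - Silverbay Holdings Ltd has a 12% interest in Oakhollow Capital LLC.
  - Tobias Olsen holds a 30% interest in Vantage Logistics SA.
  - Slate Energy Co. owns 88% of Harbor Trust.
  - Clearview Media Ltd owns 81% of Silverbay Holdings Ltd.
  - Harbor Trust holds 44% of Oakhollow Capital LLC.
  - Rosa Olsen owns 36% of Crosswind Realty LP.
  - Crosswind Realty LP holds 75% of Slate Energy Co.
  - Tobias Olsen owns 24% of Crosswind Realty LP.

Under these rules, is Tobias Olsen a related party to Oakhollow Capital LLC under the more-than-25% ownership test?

By spousal attribution (R3), Tobias Olsen is treated as also owning Rosa Olsen's interest in Vantage Logistics SA, giving 30% + 22% = 52%.
By spousal attribution (R3), Tobias Olsen is treated as also owning Rosa Olsen's interest in Crosswind Realty LP, giving 24% + 36% = 60%.
Chain via Vantage Logistics SA → Clearview Media Ltd → Silverbay Holdings Ltd (R2): 52% × 79% × 81% × 12% = 3.992976% of Oakhollow Capital LLC.
Chain via Crosswind Realty LP → Slate Energy Co. → Harbor Trust (R2): 60% × 75% × 88% × 44% = 17.424% of Oakhollow Capital LLC.
Aggregating (R1): 3.992976% + 17.424% = 21.416976%.
21.416976% does not exceed the 25% threshold, so Tobias is not a related party to Oakhollow Capital LLC.

No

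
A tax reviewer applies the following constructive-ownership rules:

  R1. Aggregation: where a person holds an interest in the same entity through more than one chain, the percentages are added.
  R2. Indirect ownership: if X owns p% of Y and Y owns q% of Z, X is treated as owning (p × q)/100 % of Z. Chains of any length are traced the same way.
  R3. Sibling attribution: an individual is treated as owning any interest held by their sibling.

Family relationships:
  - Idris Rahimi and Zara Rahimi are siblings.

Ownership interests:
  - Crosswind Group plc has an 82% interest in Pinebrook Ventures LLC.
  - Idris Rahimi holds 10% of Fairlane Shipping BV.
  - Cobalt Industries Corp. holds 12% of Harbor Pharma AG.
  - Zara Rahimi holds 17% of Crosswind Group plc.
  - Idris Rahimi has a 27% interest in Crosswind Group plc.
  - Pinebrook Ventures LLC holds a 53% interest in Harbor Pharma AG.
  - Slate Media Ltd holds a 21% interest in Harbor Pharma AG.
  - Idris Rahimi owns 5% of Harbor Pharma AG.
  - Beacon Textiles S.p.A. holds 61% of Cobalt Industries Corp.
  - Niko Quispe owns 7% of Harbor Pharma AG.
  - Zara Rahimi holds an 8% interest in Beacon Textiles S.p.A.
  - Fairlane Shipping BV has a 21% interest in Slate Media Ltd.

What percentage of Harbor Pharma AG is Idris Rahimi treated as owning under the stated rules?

25.149%

By sibling attribution (R3), Idris Rahimi is treated as also owning Zara Rahimi's interest in Crosswind Group plc, giving 27% + 17% = 44%.
By sibling attribution (R3), Idris Rahimi is treated as owning Zara Rahimi's 8% interest in Beacon Textiles S.p.A.
Chain via Crosswind Group plc → Pinebrook Ventures LLC (R2): 44% × 82% × 53% = 19.1224% of Harbor Pharma AG.
Chain via Fairlane Shipping BV → Slate Media Ltd (R2): 10% × 21% × 21% = 0.441% of Harbor Pharma AG.
Direct interest in Harbor Pharma AG: 5%.
Chain via Beacon Textiles S.p.A. → Cobalt Industries Corp. (R2): 8% × 61% × 12% = 0.5856% of Harbor Pharma AG.
Aggregating (R1): 19.1224% + 0.441% + 5% + 0.5856% = 25.149%.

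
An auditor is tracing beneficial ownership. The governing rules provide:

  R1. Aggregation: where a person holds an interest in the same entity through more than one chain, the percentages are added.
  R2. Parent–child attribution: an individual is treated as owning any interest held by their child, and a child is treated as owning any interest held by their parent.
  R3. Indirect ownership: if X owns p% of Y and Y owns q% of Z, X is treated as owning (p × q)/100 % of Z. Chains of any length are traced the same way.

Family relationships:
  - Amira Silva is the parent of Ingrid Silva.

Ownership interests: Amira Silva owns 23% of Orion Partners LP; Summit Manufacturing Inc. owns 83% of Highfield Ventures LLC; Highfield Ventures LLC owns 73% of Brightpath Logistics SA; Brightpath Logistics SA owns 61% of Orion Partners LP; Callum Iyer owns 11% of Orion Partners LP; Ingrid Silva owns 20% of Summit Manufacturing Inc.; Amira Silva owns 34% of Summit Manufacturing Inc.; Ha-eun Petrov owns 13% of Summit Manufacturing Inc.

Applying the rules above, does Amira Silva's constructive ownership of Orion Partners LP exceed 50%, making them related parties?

No

By parent–child attribution (R2), Amira Silva is treated as also owning Ingrid Silva's interest in Summit Manufacturing Inc, giving 34% + 20% = 54%.
Chain via Summit Manufacturing Inc. → Highfield Ventures LLC → Brightpath Logistics SA (R3): 54% × 83% × 73% × 61% = 19.958346% of Orion Partners LP.
Direct interest in Orion Partners LP: 23%.
Aggregating (R1): 19.958346% + 23% = 42.958346%.
42.958346% does not exceed the 50% threshold, so Amira is not a related party to Orion Partners LP.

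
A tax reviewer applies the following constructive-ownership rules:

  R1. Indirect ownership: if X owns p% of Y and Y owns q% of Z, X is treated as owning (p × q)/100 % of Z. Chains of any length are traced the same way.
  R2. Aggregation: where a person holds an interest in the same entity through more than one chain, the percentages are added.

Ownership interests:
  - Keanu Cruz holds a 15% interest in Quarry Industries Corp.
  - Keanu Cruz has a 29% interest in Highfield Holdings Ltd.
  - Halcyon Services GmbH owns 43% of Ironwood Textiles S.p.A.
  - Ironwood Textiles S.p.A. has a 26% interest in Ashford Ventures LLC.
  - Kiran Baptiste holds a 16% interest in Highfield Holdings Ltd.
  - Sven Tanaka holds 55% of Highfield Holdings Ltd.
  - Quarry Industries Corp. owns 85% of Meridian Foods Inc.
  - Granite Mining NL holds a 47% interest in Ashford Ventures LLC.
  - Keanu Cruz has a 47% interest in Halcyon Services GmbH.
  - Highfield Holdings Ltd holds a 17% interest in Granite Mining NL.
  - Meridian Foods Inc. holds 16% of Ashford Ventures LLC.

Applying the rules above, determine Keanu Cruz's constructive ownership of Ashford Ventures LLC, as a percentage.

Chain via Highfield Holdings Ltd → Granite Mining NL (R1): 29% × 17% × 47% = 2.3171% of Ashford Ventures LLC.
Chain via Halcyon Services GmbH → Ironwood Textiles S.p.A. (R1): 47% × 43% × 26% = 5.2546% of Ashford Ventures LLC.
Chain via Quarry Industries Corp. → Meridian Foods Inc. (R1): 15% × 85% × 16% = 2.04% of Ashford Ventures LLC.
Aggregating (R2): 2.3171% + 5.2546% + 2.04% = 9.6117%.

9.6117%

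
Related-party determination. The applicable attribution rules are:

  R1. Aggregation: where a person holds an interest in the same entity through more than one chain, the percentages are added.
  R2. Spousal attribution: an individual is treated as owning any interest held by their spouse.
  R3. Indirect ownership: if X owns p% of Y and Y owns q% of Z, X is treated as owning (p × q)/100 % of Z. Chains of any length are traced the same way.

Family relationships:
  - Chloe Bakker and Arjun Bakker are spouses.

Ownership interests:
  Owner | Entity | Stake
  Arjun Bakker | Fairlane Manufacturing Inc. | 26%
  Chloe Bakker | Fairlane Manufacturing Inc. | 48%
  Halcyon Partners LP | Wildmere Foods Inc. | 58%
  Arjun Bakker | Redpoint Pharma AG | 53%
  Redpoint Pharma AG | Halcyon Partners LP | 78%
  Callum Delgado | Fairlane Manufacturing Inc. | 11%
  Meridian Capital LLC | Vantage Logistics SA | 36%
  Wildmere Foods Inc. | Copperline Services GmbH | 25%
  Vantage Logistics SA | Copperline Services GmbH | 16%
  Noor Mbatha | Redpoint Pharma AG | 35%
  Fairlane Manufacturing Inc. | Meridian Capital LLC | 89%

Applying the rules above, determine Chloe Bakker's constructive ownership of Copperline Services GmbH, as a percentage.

9.787836%

By spousal attribution (R2), Chloe Bakker is treated as also owning Arjun Bakker's interest in Fairlane Manufacturing Inc, giving 48% + 26% = 74%.
By spousal attribution (R2), Chloe Bakker is treated as owning Arjun Bakker's 53% interest in Redpoint Pharma AG.
Chain via Fairlane Manufacturing Inc. → Meridian Capital LLC → Vantage Logistics SA (R3): 74% × 89% × 36% × 16% = 3.793536% of Copperline Services GmbH.
Chain via Redpoint Pharma AG → Halcyon Partners LP → Wildmere Foods Inc. (R3): 53% × 78% × 58% × 25% = 5.9943% of Copperline Services GmbH.
Aggregating (R1): 3.793536% + 5.9943% = 9.787836%.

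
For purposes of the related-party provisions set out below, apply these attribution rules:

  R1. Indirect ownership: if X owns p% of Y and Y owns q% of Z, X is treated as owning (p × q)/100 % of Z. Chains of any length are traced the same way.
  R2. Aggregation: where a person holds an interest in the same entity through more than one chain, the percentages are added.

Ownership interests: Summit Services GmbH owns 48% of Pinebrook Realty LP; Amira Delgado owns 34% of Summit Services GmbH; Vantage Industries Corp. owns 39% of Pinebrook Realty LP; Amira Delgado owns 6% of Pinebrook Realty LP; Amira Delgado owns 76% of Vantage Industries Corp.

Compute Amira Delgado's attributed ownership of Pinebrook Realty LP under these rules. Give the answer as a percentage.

Chain via Summit Services GmbH (R1): 34% × 48% = 16.32% of Pinebrook Realty LP.
Chain via Vantage Industries Corp. (R1): 76% × 39% = 29.64% of Pinebrook Realty LP.
Direct interest in Pinebrook Realty LP: 6%.
Aggregating (R2): 16.32% + 29.64% + 6% = 51.96%.

51.96%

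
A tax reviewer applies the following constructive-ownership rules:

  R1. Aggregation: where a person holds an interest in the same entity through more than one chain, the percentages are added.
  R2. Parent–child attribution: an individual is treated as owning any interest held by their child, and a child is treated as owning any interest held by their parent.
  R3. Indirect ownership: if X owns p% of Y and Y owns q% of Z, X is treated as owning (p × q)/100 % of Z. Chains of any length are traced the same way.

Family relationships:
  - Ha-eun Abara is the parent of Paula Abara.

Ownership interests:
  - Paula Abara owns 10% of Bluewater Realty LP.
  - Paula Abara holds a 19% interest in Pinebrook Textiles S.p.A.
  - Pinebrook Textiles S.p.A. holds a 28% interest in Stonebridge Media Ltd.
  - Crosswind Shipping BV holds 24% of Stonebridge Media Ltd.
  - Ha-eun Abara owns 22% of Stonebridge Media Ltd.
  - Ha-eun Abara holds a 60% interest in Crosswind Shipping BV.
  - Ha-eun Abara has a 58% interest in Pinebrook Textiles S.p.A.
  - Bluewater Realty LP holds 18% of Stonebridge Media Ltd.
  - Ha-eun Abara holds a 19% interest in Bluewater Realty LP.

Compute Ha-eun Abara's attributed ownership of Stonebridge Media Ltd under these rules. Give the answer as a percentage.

By parent–child attribution (R2), Ha-eun Abara is treated as also owning Paula Abara's interest in Pinebrook Textiles S.p.A, giving 58% + 19% = 77%.
By parent–child attribution (R2), Ha-eun Abara is treated as also owning Paula Abara's interest in Bluewater Realty LP, giving 19% + 10% = 29%.
Chain via Pinebrook Textiles S.p.A. (R3): 77% × 28% = 21.56% of Stonebridge Media Ltd.
Chain via Bluewater Realty LP (R3): 29% × 18% = 5.22% of Stonebridge Media Ltd.
Chain via Crosswind Shipping BV (R3): 60% × 24% = 14.4% of Stonebridge Media Ltd.
Direct interest in Stonebridge Media Ltd: 22%.
Aggregating (R1): 21.56% + 5.22% + 14.4% + 22% = 63.18%.

63.18%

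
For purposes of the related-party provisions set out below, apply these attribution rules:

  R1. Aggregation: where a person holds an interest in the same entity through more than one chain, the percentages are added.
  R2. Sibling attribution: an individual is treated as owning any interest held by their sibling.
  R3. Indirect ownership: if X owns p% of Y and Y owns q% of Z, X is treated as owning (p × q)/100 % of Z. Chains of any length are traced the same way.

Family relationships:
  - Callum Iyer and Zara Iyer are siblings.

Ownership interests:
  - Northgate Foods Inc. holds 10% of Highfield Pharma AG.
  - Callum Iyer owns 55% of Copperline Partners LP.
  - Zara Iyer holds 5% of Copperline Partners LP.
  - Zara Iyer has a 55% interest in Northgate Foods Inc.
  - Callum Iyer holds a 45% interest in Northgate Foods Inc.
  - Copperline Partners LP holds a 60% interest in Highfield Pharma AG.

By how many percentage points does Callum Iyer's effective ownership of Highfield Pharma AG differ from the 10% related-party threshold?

36

By sibling attribution (R2), Callum Iyer is treated as also owning Zara Iyer's interest in Copperline Partners LP, giving 55% + 5% = 60%.
By sibling attribution (R2), Callum Iyer is treated as also owning Zara Iyer's interest in Northgate Foods Inc, giving 45% + 55% = 100%.
Chain via Copperline Partners LP (R3): 60% × 60% = 36% of Highfield Pharma AG.
Chain via Northgate Foods Inc. (R3): 100% × 10% = 10% of Highfield Pharma AG.
Aggregating (R1): 36% + 10% = 46%.
46% exceeds the 10% threshold by 36 percentage points.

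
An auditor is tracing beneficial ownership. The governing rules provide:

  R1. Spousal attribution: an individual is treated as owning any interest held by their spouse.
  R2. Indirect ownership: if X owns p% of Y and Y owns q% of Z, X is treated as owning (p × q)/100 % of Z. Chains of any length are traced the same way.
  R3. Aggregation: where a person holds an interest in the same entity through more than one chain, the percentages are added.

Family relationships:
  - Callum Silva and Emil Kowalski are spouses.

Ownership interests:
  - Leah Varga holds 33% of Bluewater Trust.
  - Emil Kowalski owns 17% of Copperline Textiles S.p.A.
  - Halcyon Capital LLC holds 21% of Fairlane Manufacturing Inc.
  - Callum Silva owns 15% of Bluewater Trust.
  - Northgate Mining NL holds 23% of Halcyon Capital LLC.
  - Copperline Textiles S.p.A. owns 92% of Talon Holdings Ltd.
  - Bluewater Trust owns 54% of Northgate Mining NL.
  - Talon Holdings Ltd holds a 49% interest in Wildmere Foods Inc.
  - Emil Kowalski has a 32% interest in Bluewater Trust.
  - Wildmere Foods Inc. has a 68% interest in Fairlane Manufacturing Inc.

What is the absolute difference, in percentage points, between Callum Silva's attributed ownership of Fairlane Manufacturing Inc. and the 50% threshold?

By spousal attribution (R1), Callum Silva is treated as also owning Emil Kowalski's interest in Bluewater Trust, giving 15% + 32% = 47%.
By spousal attribution (R1), Callum Silva is treated as owning Emil Kowalski's 17% interest in Copperline Textiles S.p.A.
Chain via Bluewater Trust → Northgate Mining NL → Halcyon Capital LLC (R2): 47% × 54% × 23% × 21% = 1.225854% of Fairlane Manufacturing Inc.
Chain via Copperline Textiles S.p.A. → Talon Holdings Ltd → Wildmere Foods Inc. (R2): 17% × 92% × 49% × 68% = 5.211248% of Fairlane Manufacturing Inc.
Aggregating (R3): 1.225854% + 5.211248% = 6.437102%.
6.437102% falls short of the 50% threshold by 43.562898 percentage points.

43.562898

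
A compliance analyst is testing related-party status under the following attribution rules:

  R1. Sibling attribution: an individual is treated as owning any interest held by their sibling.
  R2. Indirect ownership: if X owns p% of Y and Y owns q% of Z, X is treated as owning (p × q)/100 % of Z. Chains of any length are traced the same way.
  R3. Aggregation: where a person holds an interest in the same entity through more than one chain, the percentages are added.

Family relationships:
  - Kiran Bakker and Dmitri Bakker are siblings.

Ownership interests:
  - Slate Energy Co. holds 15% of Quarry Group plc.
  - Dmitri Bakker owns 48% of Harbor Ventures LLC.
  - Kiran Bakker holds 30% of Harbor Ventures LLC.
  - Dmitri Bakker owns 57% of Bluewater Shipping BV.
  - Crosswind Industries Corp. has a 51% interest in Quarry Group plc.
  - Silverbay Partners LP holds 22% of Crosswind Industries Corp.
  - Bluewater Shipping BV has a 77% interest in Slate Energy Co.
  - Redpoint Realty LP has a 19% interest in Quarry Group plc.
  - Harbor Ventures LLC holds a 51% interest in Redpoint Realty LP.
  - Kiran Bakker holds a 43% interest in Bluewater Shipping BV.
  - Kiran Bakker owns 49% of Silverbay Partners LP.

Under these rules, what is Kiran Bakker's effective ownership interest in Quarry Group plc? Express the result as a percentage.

24.606%

By sibling attribution (R1), Kiran Bakker is treated as also owning Dmitri Bakker's interest in Bluewater Shipping BV, giving 43% + 57% = 100%.
By sibling attribution (R1), Kiran Bakker is treated as also owning Dmitri Bakker's interest in Harbor Ventures LLC, giving 30% + 48% = 78%.
Chain via Bluewater Shipping BV → Slate Energy Co. (R2): 100% × 77% × 15% = 11.55% of Quarry Group plc.
Chain via Harbor Ventures LLC → Redpoint Realty LP (R2): 78% × 51% × 19% = 7.5582% of Quarry Group plc.
Chain via Silverbay Partners LP → Crosswind Industries Corp. (R2): 49% × 22% × 51% = 5.4978% of Quarry Group plc.
Aggregating (R3): 11.55% + 7.5582% + 5.4978% = 24.606%.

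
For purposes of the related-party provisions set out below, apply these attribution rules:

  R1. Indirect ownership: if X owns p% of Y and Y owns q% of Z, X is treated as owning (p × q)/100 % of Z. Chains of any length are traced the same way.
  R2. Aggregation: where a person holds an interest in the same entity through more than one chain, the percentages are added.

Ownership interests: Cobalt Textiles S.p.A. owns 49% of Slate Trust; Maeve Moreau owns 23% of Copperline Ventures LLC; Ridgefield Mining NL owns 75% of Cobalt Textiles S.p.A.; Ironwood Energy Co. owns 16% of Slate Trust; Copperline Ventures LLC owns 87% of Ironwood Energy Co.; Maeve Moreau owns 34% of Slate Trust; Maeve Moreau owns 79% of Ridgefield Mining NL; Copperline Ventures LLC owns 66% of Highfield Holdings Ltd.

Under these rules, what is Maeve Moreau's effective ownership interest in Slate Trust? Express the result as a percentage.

Chain via Copperline Ventures LLC → Ironwood Energy Co. (R1): 23% × 87% × 16% = 3.2016% of Slate Trust.
Chain via Ridgefield Mining NL → Cobalt Textiles S.p.A. (R1): 79% × 75% × 49% = 29.0325% of Slate Trust.
Direct interest in Slate Trust: 34%.
Aggregating (R2): 3.2016% + 29.0325% + 34% = 66.2341%.

66.2341%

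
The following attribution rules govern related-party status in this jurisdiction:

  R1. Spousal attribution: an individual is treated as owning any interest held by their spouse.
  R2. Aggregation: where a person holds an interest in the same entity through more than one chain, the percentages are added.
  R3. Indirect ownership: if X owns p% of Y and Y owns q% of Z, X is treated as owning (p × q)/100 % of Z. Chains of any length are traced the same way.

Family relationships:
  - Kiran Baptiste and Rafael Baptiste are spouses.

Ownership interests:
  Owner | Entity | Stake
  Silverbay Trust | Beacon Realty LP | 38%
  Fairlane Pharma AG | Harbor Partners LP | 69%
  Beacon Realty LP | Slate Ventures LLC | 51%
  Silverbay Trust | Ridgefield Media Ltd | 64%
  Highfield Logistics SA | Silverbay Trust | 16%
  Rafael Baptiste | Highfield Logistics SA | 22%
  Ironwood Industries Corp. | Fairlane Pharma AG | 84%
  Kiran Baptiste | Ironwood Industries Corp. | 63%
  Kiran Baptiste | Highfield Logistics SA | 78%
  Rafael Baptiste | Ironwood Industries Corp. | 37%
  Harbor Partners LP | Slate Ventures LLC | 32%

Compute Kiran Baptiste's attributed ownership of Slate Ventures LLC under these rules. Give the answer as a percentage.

21.648%

By spousal attribution (R1), Kiran Baptiste is treated as also owning Rafael Baptiste's interest in Ironwood Industries Corp, giving 63% + 37% = 100%.
By spousal attribution (R1), Kiran Baptiste is treated as also owning Rafael Baptiste's interest in Highfield Logistics SA, giving 78% + 22% = 100%.
Chain via Ironwood Industries Corp. → Fairlane Pharma AG → Harbor Partners LP (R3): 100% × 84% × 69% × 32% = 18.5472% of Slate Ventures LLC.
Chain via Highfield Logistics SA → Silverbay Trust → Beacon Realty LP (R3): 100% × 16% × 38% × 51% = 3.1008% of Slate Ventures LLC.
Aggregating (R2): 18.5472% + 3.1008% = 21.648%.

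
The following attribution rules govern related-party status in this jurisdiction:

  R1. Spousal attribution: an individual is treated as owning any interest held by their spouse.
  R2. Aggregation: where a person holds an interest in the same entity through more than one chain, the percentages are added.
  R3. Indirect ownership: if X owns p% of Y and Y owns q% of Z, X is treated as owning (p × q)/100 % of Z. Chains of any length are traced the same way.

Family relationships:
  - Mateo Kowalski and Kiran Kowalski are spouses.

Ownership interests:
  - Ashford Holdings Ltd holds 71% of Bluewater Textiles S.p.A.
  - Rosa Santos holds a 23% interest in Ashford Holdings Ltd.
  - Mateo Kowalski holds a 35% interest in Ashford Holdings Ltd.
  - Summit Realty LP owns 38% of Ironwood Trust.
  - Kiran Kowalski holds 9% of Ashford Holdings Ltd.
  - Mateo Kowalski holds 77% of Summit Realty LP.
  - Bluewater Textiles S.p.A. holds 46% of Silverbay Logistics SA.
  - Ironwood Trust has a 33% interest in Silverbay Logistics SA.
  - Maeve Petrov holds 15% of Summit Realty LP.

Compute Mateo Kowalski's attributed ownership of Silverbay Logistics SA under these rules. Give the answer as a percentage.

24.0262%

By spousal attribution (R1), Mateo Kowalski is treated as also owning Kiran Kowalski's interest in Ashford Holdings Ltd, giving 35% + 9% = 44%.
Chain via Summit Realty LP → Ironwood Trust (R3): 77% × 38% × 33% = 9.6558% of Silverbay Logistics SA.
Chain via Ashford Holdings Ltd → Bluewater Textiles S.p.A. (R3): 44% × 71% × 46% = 14.3704% of Silverbay Logistics SA.
Aggregating (R2): 9.6558% + 14.3704% = 24.0262%.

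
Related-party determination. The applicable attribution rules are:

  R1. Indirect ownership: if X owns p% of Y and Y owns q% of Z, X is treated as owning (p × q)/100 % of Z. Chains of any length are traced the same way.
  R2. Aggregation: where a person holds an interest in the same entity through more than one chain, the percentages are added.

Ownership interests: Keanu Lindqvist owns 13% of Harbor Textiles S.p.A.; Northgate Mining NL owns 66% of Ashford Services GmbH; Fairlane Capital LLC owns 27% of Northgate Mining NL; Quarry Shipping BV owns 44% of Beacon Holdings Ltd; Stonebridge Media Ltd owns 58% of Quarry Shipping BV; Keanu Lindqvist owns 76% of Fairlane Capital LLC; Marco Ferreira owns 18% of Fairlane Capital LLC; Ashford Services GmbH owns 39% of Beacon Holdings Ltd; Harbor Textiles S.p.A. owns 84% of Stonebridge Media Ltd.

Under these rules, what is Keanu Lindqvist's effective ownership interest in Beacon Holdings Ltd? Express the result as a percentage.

Chain via Fairlane Capital LLC → Northgate Mining NL → Ashford Services GmbH (R1): 76% × 27% × 66% × 39% = 5.281848% of Beacon Holdings Ltd.
Chain via Harbor Textiles S.p.A. → Stonebridge Media Ltd → Quarry Shipping BV (R1): 13% × 84% × 58% × 44% = 2.786784% of Beacon Holdings Ltd.
Aggregating (R2): 5.281848% + 2.786784% = 8.068632%.

8.068632%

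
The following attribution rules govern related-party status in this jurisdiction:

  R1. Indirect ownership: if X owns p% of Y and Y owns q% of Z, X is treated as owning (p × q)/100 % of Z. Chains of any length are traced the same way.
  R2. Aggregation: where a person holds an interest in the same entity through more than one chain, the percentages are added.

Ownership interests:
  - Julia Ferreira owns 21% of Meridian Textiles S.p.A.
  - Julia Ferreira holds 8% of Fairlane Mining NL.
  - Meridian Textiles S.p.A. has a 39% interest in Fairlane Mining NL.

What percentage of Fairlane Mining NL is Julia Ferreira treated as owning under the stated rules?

16.19%

Chain via Meridian Textiles S.p.A. (R1): 21% × 39% = 8.19% of Fairlane Mining NL.
Direct interest in Fairlane Mining NL: 8%.
Aggregating (R2): 8.19% + 8% = 16.19%.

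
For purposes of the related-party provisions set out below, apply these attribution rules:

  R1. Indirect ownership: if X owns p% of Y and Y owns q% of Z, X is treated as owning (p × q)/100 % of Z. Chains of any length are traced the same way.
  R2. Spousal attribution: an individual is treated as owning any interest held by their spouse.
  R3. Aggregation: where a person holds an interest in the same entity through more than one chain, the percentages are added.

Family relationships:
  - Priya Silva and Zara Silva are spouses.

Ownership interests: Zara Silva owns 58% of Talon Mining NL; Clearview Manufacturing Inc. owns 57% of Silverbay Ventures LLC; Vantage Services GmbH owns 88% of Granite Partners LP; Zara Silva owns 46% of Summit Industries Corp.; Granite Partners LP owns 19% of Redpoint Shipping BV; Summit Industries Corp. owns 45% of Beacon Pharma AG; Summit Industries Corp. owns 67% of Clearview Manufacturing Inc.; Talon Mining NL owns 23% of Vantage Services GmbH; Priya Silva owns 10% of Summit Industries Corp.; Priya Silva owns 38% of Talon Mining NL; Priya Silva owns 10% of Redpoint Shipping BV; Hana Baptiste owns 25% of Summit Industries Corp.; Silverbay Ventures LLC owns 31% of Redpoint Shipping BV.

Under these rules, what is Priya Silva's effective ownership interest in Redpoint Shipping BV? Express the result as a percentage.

20.32156%

By spousal attribution (R2), Priya Silva is treated as also owning Zara Silva's interest in Talon Mining NL, giving 38% + 58% = 96%.
By spousal attribution (R2), Priya Silva is treated as also owning Zara Silva's interest in Summit Industries Corp, giving 10% + 46% = 56%.
Chain via Talon Mining NL → Vantage Services GmbH → Granite Partners LP (R1): 96% × 23% × 88% × 19% = 3.691776% of Redpoint Shipping BV.
Chain via Summit Industries Corp. → Clearview Manufacturing Inc. → Silverbay Ventures LLC (R1): 56% × 67% × 57% × 31% = 6.629784% of Redpoint Shipping BV.
Direct interest in Redpoint Shipping BV: 10%.
Aggregating (R3): 3.691776% + 6.629784% + 10% = 20.32156%.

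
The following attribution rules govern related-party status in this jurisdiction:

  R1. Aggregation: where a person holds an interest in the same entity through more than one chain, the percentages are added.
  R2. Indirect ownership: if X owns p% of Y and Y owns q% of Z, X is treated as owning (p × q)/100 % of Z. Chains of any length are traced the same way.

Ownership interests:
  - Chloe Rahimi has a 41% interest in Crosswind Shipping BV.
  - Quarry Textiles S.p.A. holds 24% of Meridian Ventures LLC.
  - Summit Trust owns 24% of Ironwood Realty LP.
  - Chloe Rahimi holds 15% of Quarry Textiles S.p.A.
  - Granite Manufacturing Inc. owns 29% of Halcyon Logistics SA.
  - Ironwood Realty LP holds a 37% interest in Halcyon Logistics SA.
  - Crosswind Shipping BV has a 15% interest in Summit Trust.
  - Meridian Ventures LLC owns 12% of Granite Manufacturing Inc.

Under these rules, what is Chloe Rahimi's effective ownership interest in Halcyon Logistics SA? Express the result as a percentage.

Chain via Quarry Textiles S.p.A. → Meridian Ventures LLC → Granite Manufacturing Inc. (R2): 15% × 24% × 12% × 29% = 0.12528% of Halcyon Logistics SA.
Chain via Crosswind Shipping BV → Summit Trust → Ironwood Realty LP (R2): 41% × 15% × 24% × 37% = 0.54612% of Halcyon Logistics SA.
Aggregating (R1): 0.12528% + 0.54612% = 0.6714%.

0.6714%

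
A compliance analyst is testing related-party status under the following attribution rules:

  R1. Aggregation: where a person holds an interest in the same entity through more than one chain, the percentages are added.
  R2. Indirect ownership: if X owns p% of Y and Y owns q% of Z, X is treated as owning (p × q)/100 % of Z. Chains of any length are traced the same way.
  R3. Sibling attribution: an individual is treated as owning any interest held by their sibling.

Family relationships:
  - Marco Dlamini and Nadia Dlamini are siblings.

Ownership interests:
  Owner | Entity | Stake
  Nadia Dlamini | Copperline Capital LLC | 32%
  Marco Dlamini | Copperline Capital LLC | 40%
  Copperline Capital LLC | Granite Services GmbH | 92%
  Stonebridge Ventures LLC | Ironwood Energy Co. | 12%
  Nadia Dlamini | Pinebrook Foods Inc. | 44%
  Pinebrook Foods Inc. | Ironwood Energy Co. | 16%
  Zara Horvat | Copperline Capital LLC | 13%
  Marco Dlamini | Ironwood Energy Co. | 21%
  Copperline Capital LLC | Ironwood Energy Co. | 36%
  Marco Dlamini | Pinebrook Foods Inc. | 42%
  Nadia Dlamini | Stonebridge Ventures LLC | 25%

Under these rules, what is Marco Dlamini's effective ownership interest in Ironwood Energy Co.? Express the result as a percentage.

63.68%

By sibling attribution (R3), Marco Dlamini is treated as also owning Nadia Dlamini's interest in Copperline Capital LLC, giving 40% + 32% = 72%.
By sibling attribution (R3), Marco Dlamini is treated as also owning Nadia Dlamini's interest in Pinebrook Foods Inc, giving 42% + 44% = 86%.
By sibling attribution (R3), Marco Dlamini is treated as owning Nadia Dlamini's 25% interest in Stonebridge Ventures LLC.
Chain via Copperline Capital LLC (R2): 72% × 36% = 25.92% of Ironwood Energy Co.
Chain via Pinebrook Foods Inc. (R2): 86% × 16% = 13.76% of Ironwood Energy Co.
Direct interest in Ironwood Energy Co: 21%.
Chain via Stonebridge Ventures LLC (R2): 25% × 12% = 3% of Ironwood Energy Co.
Aggregating (R1): 25.92% + 13.76% + 21% + 3% = 63.68%.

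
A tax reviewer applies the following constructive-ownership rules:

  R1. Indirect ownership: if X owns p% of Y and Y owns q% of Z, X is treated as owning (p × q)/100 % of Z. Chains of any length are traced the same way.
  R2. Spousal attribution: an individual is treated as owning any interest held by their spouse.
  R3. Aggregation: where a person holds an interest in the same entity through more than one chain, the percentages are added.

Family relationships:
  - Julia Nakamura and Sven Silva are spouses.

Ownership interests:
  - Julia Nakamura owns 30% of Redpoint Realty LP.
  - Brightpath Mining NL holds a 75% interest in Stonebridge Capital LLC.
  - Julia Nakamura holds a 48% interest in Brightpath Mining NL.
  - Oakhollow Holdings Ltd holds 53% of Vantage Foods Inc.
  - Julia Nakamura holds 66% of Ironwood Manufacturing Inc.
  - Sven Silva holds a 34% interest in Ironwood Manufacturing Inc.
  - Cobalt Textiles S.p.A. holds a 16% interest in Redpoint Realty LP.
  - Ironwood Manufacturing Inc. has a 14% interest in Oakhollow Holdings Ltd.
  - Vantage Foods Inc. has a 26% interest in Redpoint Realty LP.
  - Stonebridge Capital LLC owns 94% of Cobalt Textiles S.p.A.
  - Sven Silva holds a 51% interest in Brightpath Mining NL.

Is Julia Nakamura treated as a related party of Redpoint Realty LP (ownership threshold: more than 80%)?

By spousal attribution (R2), Julia Nakamura is treated as also owning Sven Silva's interest in Brightpath Mining NL, giving 48% + 51% = 99%.
By spousal attribution (R2), Julia Nakamura is treated as also owning Sven Silva's interest in Ironwood Manufacturing Inc, giving 66% + 34% = 100%.
Chain via Brightpath Mining NL → Stonebridge Capital LLC → Cobalt Textiles S.p.A. (R1): 99% × 75% × 94% × 16% = 11.1672% of Redpoint Realty LP.
Chain via Ironwood Manufacturing Inc. → Oakhollow Holdings Ltd → Vantage Foods Inc. (R1): 100% × 14% × 53% × 26% = 1.9292% of Redpoint Realty LP.
Direct interest in Redpoint Realty LP: 30%.
Aggregating (R3): 11.1672% + 1.9292% + 30% = 43.0964%.
43.0964% does not exceed the 80% threshold, so Julia is not a related party to Redpoint Realty LP.

No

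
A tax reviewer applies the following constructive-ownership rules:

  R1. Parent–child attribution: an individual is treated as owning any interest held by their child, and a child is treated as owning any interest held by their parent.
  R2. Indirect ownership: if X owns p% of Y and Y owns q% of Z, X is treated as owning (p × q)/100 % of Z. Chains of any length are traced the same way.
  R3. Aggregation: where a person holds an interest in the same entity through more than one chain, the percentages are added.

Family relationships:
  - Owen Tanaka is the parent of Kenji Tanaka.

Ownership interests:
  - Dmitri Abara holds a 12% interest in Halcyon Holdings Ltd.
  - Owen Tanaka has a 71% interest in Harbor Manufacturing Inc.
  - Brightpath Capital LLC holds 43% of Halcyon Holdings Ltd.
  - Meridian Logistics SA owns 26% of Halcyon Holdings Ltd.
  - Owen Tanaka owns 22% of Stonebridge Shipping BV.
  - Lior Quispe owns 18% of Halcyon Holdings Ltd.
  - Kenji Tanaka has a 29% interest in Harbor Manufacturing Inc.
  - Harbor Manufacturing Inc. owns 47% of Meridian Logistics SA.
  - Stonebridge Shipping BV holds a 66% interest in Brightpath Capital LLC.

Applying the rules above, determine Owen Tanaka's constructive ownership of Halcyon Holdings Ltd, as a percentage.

By parent–child attribution (R1), Owen Tanaka is treated as also owning Kenji Tanaka's interest in Harbor Manufacturing Inc, giving 71% + 29% = 100%.
Chain via Stonebridge Shipping BV → Brightpath Capital LLC (R2): 22% × 66% × 43% = 6.2436% of Halcyon Holdings Ltd.
Chain via Harbor Manufacturing Inc. → Meridian Logistics SA (R2): 100% × 47% × 26% = 12.22% of Halcyon Holdings Ltd.
Aggregating (R3): 6.2436% + 12.22% = 18.4636%.

18.4636%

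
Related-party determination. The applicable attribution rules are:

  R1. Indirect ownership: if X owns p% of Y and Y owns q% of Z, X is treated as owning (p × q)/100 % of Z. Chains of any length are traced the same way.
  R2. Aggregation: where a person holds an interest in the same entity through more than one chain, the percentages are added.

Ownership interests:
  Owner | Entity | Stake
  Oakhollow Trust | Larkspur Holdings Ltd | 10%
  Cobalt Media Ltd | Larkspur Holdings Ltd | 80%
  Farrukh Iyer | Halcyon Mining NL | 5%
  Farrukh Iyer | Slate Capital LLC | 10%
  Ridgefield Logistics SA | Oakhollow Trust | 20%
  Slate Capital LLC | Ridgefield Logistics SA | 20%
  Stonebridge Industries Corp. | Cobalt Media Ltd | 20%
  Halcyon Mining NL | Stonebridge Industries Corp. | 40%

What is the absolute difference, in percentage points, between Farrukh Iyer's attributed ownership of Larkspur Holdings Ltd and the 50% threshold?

Chain via Slate Capital LLC → Ridgefield Logistics SA → Oakhollow Trust (R1): 10% × 20% × 20% × 10% = 0.04% of Larkspur Holdings Ltd.
Chain via Halcyon Mining NL → Stonebridge Industries Corp. → Cobalt Media Ltd (R1): 5% × 40% × 20% × 80% = 0.32% of Larkspur Holdings Ltd.
Aggregating (R2): 0.04% + 0.32% = 0.36%.
0.36% falls short of the 50% threshold by 49.64 percentage points.

49.64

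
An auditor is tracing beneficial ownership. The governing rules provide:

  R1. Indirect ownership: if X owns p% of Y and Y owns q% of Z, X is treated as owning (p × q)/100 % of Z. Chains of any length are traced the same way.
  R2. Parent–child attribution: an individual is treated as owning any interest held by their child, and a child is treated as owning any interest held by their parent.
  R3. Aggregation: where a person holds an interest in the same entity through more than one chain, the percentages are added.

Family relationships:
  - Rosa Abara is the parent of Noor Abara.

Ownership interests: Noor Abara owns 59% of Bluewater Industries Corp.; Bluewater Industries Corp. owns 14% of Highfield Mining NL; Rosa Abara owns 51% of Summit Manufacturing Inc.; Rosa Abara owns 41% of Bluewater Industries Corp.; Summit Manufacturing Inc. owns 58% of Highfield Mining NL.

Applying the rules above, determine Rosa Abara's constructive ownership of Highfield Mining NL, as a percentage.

By parent–child attribution (R2), Rosa Abara is treated as also owning Noor Abara's interest in Bluewater Industries Corp, giving 41% + 59% = 100%.
Chain via Bluewater Industries Corp. (R1): 100% × 14% = 14% of Highfield Mining NL.
Chain via Summit Manufacturing Inc. (R1): 51% × 58% = 29.58% of Highfield Mining NL.
Aggregating (R3): 14% + 29.58% = 43.58%.

43.58%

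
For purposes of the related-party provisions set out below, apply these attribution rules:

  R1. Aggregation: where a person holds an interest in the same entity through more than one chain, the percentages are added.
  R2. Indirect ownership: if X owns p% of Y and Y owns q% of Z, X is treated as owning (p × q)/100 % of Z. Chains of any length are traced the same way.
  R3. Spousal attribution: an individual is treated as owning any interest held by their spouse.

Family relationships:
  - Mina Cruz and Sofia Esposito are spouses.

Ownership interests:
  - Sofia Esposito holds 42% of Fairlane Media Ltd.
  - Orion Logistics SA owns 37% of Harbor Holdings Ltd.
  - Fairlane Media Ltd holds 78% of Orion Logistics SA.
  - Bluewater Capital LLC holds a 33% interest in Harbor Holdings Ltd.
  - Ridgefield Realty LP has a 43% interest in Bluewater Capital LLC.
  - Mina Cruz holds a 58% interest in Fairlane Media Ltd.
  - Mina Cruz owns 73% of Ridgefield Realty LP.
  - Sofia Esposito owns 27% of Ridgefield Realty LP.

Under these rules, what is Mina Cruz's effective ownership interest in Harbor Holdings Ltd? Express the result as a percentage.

By spousal attribution (R3), Mina Cruz is treated as also owning Sofia Esposito's interest in Ridgefield Realty LP, giving 73% + 27% = 100%.
By spousal attribution (R3), Mina Cruz is treated as also owning Sofia Esposito's interest in Fairlane Media Ltd, giving 58% + 42% = 100%.
Chain via Ridgefield Realty LP → Bluewater Capital LLC (R2): 100% × 43% × 33% = 14.19% of Harbor Holdings Ltd.
Chain via Fairlane Media Ltd → Orion Logistics SA (R2): 100% × 78% × 37% = 28.86% of Harbor Holdings Ltd.
Aggregating (R1): 14.19% + 28.86% = 43.05%.

43.05%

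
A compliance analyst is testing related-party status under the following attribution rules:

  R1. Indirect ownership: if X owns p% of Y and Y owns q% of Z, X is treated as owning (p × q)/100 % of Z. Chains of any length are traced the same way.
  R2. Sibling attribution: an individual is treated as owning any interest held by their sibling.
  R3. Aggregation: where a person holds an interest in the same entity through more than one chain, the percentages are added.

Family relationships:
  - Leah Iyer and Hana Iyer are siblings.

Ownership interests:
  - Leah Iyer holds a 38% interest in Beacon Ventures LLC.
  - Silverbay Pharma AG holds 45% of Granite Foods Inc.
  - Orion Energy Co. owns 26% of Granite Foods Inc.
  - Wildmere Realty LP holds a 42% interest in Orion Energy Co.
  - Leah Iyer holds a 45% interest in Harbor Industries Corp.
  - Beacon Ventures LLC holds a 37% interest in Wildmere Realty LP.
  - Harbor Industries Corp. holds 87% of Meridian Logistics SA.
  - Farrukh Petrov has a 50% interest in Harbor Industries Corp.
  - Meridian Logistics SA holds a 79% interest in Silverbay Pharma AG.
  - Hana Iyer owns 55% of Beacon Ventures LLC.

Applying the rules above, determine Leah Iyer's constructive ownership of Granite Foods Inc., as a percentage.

By sibling attribution (R2), Leah Iyer is treated as also owning Hana Iyer's interest in Beacon Ventures LLC, giving 38% + 55% = 93%.
Chain via Harbor Industries Corp. → Meridian Logistics SA → Silverbay Pharma AG (R1): 45% × 87% × 79% × 45% = 13.917825% of Granite Foods Inc.
Chain via Beacon Ventures LLC → Wildmere Realty LP → Orion Energy Co. (R1): 93% × 37% × 42% × 26% = 3.757572% of Granite Foods Inc.
Aggregating (R3): 13.917825% + 3.757572% = 17.675397%.

17.675397%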